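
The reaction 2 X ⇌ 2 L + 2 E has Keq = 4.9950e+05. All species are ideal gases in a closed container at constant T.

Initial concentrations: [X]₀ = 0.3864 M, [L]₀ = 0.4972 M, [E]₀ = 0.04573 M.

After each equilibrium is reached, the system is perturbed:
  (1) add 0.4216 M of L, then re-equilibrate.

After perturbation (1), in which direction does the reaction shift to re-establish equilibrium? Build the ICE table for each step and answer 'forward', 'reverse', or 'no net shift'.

Q₀ = 0.003463 vs Keq = 4.9950e+05 ⇒ Q<K, forward
Step 1:
                    X           L           E
  I            0.3864      0.4972     0.04573
  C           -0.3859      0.3859      0.3859
  E        5.3926e-04      0.8831      0.4316
  solve Keq expr → x = 0.1929; check Q = 4.9950e+05
Then add 0.4216 M of L.
Step 2:
                    X           L           E
  I        5.3926e-04       1.305      0.4316
  C        2.5683e-04 -2.5683e-04 -2.5683e-04
  E        7.9608e-04       1.304      0.4313
  solve Keq expr → x = -1.2841e-04; check Q = 4.9950e+05

Direction: reverse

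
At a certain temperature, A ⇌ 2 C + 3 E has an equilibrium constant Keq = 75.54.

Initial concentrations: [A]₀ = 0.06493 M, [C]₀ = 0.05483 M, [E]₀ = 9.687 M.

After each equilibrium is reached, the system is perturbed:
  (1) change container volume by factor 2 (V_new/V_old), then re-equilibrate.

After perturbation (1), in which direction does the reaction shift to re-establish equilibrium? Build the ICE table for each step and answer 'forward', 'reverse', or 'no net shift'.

Q₀ = 42.09 vs Keq = 75.54 ⇒ Q<K, forward
Step 1:
                   A          C          E
  I          0.06493    0.05483      9.687
  C        -0.007125    0.01425    0.02137
  E          0.05781    0.06908      9.708
  solve Keq expr → x = 0.007125; check Q = 75.54
Then change container volume by factor 2 (V_new/V_old).
Step 2:
                   A          C          E
  I           0.0289    0.03454      4.854
  C         -0.02012    0.04023    0.06035
  E         0.008786    0.07477      4.915
  solve Keq expr → x = 0.02012; check Q = 75.54

Direction: forward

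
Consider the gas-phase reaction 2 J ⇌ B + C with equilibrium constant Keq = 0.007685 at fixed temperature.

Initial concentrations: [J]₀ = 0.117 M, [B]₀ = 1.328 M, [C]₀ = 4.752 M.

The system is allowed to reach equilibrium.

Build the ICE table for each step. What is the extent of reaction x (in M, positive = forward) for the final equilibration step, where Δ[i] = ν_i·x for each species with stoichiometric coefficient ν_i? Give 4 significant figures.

Q₀ = 461 vs Keq = 0.007685 ⇒ Q>K, reverse
Step 1:
                   J          B          C
  I            0.117      1.328      4.752
  C            2.622     -1.311     -1.311
  E            2.739    0.01676      3.441
  solve Keq expr → x = -1.311; check Q = 0.007685

x = -1.311 M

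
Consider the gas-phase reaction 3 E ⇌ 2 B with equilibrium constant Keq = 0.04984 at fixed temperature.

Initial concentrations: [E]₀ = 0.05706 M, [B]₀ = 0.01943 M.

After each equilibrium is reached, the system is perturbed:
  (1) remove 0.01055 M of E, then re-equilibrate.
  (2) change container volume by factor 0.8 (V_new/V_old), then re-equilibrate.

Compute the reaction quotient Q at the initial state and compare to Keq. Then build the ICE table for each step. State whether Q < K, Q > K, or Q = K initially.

Q₀ = 2.032; Q > K (proceeds reverse)

Q₀ = 2.032 vs Keq = 0.04984 ⇒ Q>K, reverse
Step 1:
                   E          B
  I          0.05706    0.01943
  C          0.02174   -0.01449
  E           0.0788   0.004938
  solve Keq expr → x = -0.007246; check Q = 0.04984
Then remove 0.01055 M of E.
Step 2:
                   E          B
  I          0.06825   0.004938
  C         0.001269 -8.4619e-04
  E          0.06952   0.004092
  solve Keq expr → x = -4.2310e-04; check Q = 0.04984
Then change container volume by factor 0.8 (V_new/V_old).
Step 3:
                   E          B
  I           0.0869   0.005115
  C       -7.8903e-04 5.2602e-04
  E          0.08611   0.005641
  solve Keq expr → x = 2.6301e-04; check Q = 0.04984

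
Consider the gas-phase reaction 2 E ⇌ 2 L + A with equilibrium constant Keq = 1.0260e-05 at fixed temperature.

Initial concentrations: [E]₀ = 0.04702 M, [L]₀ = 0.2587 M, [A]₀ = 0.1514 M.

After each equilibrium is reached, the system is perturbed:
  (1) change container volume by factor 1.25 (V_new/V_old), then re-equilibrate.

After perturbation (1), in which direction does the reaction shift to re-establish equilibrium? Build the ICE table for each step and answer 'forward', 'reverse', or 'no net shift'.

Q₀ = 4.583 vs Keq = 1.0260e-05 ⇒ Q>K, reverse
Step 1:
                   E          L          A
  init       0.04702     0.2587     0.1514
  Δ           0.2526    -0.2526    -0.1263
  eq          0.2997   0.006061    0.02508
  solve Keq expr → x = -0.1263; check Q = 1.0260e-05
Then change container volume by factor 1.25 (V_new/V_old).
Step 2:
                   E          L          A
  init        0.2397   0.004849    0.02006
  Δ       -5.2537e-04 5.2537e-04 2.6268e-04
  eq          0.2392   0.005374    0.02033
  solve Keq expr → x = 2.6268e-04; check Q = 1.0260e-05

Direction: forward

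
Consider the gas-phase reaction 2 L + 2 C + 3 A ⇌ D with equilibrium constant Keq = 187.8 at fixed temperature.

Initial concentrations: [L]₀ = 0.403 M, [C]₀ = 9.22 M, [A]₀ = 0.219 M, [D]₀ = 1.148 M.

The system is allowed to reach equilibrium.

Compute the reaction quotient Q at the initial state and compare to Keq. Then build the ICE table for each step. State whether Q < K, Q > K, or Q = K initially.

Q₀ = 7.917; Q < K (proceeds forward)

Q₀ = 7.917 vs Keq = 187.8 ⇒ Q<K, forward
Step 1:
                    L           C           A           D
  init          0.403        9.22       0.219       1.148
  Δ          -0.08535    -0.08535      -0.128     0.04267
  eq           0.3177       9.135     0.09098       1.191
  solve Keq expr → x = 0.04267; check Q = 187.8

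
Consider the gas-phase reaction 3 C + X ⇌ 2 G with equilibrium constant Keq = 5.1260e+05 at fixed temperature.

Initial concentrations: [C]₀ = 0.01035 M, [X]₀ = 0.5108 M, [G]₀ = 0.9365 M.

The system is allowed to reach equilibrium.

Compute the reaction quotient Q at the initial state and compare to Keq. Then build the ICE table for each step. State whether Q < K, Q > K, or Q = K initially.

Q₀ = 1.5486e+06; Q > K (proceeds reverse)

Q₀ = 1.5486e+06 vs Keq = 5.1260e+05 ⇒ Q>K, reverse
Step 1:
                  C         X         G
  I         0.01035    0.5108    0.9365
  C        0.004565  0.001522 -0.003043
  E         0.01491    0.5123    0.9335
  solve Keq expr → x = -0.001522; check Q = 5.1260e+05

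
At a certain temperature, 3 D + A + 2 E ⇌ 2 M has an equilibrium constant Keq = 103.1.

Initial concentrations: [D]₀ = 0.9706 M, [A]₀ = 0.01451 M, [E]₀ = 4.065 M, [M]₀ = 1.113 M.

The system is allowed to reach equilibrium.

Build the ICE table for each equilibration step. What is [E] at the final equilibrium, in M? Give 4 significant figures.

Q₀ = 5.65 vs Keq = 103.1 ⇒ Q<K, forward
Step 1:
                   D          A          E          M
  init        0.9706    0.01451      4.065      1.113
  Δ         -0.04065   -0.01355    -0.0271     0.0271
  eq            0.93 9.6145e-04      4.038       1.14
  solve Keq expr → x = 0.01355; check Q = 103.1

[E]_eq = 4.038 M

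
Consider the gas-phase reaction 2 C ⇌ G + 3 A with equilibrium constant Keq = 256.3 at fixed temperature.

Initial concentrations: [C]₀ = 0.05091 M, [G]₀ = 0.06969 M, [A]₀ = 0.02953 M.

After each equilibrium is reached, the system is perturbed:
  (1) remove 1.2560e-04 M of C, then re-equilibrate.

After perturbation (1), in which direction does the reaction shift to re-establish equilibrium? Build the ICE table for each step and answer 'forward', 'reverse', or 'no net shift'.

Q₀ = 6.9240e-04 vs Keq = 256.3 ⇒ Q<K, forward
Step 1:
                  C         G         A
  Initial   0.05091   0.06969   0.02953
  Change   -0.05026   0.02513   0.07538
  Equil   6.5362e-04   0.09482    0.1049
  solve Keq expr → x = 0.02513; check Q = 256.3
Then remove 1.2560e-04 M of C.
Step 2:
                  C         G         A
  Initial 5.2802e-04   0.09482    0.1049
  Change  1.2365e-04 -6.1827e-05 -1.8548e-04
  Equil   6.5167e-04   0.09476    0.1047
  solve Keq expr → x = -6.1827e-05; check Q = 256.3

Direction: reverse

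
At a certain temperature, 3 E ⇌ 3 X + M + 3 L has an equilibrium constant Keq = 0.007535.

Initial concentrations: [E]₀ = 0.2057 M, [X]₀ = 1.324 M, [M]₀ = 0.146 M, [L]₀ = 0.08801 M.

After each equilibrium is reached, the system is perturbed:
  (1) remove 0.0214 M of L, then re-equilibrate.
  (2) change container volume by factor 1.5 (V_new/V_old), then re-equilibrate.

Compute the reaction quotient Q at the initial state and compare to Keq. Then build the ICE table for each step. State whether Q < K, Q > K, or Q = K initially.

Q₀ = 0.02654 vs Keq = 0.007535 ⇒ Q>K, reverse
Step 1:
                    E           X           M           L
  I            0.2057       1.324       0.146     0.08801
  C           0.02183    -0.02183   -0.007278    -0.02183
  E            0.2275       1.302      0.1387     0.06618
  solve Keq expr → x = -0.007278; check Q = 0.007535
Then remove 0.0214 M of L.
Step 2:
                    E           X           M           L
  I            0.2275       1.302      0.1387     0.04478
  C          -0.01545     0.01545    0.005149     0.01545
  E            0.2121       1.318      0.1439     0.06022
  solve Keq expr → x = 0.005149; check Q = 0.007535
Then change container volume by factor 1.5 (V_new/V_old).
Step 3:
                    E           X           M           L
  I            0.1414      0.8784     0.09591     0.04015
  C          -0.01776     0.01776    0.005922     0.01776
  E            0.1236      0.8962      0.1018     0.05791
  solve Keq expr → x = 0.005922; check Q = 0.007535

Q₀ = 0.02654; Q > K (proceeds reverse)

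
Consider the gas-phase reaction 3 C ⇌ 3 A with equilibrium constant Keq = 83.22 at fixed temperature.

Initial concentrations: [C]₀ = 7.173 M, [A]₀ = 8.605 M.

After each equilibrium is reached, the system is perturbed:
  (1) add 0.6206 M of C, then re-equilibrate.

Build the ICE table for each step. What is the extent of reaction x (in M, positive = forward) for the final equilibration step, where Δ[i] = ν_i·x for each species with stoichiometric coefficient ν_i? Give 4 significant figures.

Q₀ = 1.726 vs Keq = 83.22 ⇒ Q<K, forward
Step 1:
                   C          A
  Initial      7.173      8.605
  Change      -4.233      4.233
  Equil         2.94      12.84
  solve Keq expr → x = 1.411; check Q = 83.22
Then add 0.6206 M of C.
Step 2:
                   C          A
  Initial      3.561      12.84
  Change     -0.5049     0.5049
  Equil        3.056      13.34
  solve Keq expr → x = 0.1683; check Q = 83.22

x = 0.1683 M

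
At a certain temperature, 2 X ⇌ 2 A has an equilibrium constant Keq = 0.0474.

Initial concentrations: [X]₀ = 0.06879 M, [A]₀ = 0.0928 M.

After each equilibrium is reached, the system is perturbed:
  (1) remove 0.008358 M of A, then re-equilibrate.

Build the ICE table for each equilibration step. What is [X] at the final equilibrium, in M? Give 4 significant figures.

[X]_eq = 0.1258 M

Q₀ = 1.82 vs Keq = 0.0474 ⇒ Q>K, reverse
Step 1:
                    X           A
  init        0.06879      0.0928
  Δ           0.06391    -0.06391
  eq           0.1327     0.02889
  solve Keq expr → x = -0.03195; check Q = 0.0474
Then remove 0.008358 M of A.
Step 2:
                    X           A
  init         0.1327     0.02053
  Δ         -0.006864    0.006864
  eq           0.1258      0.0274
  solve Keq expr → x = 0.003432; check Q = 0.0474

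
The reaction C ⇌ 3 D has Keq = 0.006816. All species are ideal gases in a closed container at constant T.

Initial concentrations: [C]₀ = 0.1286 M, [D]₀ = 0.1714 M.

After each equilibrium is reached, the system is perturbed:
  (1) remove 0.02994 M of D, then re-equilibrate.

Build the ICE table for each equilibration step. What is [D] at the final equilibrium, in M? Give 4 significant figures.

Q₀ = 0.03916 vs Keq = 0.006816 ⇒ Q>K, reverse
Step 1:
                    C           D
  Initial      0.1286      0.1714
  Change       0.0234    -0.07021
  Equil         0.152      0.1012
  solve Keq expr → x = -0.0234; check Q = 0.006816
Then remove 0.02994 M of D.
Step 2:
                    C           D
  Initial       0.152     0.07125
  Change    -0.009279     0.02784
  Equil        0.1427     0.09909
  solve Keq expr → x = 0.009279; check Q = 0.006816

[D]_eq = 0.09909 M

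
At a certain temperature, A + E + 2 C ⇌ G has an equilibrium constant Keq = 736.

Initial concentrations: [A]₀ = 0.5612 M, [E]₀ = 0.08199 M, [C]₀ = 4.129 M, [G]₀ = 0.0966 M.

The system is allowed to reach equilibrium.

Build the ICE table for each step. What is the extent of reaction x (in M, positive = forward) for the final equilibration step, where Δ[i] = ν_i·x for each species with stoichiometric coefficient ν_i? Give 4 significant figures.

x = 0.08196 M

Q₀ = 0.1231 vs Keq = 736 ⇒ Q<K, forward
Step 1:
                    A           E           C           G
  Initial      0.5612     0.08199       4.129      0.0966
  Change     -0.08196    -0.08196     -0.1639     0.08196
  Equil        0.4792  3.2199e-05       3.965      0.1786
  solve Keq expr → x = 0.08196; check Q = 736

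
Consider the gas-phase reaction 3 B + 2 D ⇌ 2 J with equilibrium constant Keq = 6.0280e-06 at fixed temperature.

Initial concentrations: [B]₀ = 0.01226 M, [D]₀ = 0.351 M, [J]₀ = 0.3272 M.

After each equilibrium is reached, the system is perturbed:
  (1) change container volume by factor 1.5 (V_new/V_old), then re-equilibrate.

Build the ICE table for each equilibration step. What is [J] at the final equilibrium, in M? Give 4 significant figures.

[J]_eq = 2.1518e-04 M

Q₀ = 4.7156e+05 vs Keq = 6.0280e-06 ⇒ Q>K, reverse
Step 1:
                   B          D          J
  Initial    0.01226      0.351     0.3272
  Change      0.4899     0.3266    -0.3266
  Equil       0.5022     0.6776 5.9203e-04
  solve Keq expr → x = -0.1633; check Q = 6.0280e-06
Then change container volume by factor 1.5 (V_new/V_old).
Step 2:
                   B          D          J
  Initial     0.3348     0.4517 3.9469e-04
  Change  2.6925e-04 1.7950e-04 -1.7950e-04
  Equil       0.3351     0.4519 2.1518e-04
  solve Keq expr → x = -8.9751e-05; check Q = 6.0280e-06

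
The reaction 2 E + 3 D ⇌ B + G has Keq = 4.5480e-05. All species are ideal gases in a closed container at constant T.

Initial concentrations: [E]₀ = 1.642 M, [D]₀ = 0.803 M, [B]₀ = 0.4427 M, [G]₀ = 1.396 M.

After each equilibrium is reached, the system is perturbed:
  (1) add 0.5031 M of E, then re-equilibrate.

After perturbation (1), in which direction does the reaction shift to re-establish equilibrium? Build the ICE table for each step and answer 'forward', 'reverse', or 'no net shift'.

Direction: forward

Q₀ = 0.4427 vs Keq = 4.5480e-05 ⇒ Q>K, reverse
Step 1:
                    E           D           B           G
  init          1.642       0.803      0.4427       1.396
  Δ            0.8796       1.319     -0.4398     -0.4398
  eq            2.522       2.122    0.002892      0.9562
  solve Keq expr → x = -0.4398; check Q = 4.5480e-05
Then add 0.5031 M of E.
Step 2:
                    E           D           B           G
  init          3.025       2.122    0.002892      0.9562
  Δ          -0.00247   -0.003705    0.001235    0.001235
  eq            3.022       2.119    0.004127      0.9574
  solve Keq expr → x = 0.001235; check Q = 4.5480e-05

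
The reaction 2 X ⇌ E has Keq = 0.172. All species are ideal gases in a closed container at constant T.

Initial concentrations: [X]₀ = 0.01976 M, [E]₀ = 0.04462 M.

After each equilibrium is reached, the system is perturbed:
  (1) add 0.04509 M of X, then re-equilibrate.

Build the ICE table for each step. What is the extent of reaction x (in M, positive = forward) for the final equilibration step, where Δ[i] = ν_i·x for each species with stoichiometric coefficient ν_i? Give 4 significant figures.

Q₀ = 114.3 vs Keq = 0.172 ⇒ Q>K, reverse
Step 1:
                   X          E
  Initial    0.01976    0.04462
  Change     0.08543   -0.04272
  Equil       0.1052   0.001903
  solve Keq expr → x = -0.04272; check Q = 0.172
Then add 0.04509 M of X.
Step 2:
                   X          E
  Initial     0.1503   0.001903
  Change   -0.003595   0.001798
  Equil       0.1467   0.003701
  solve Keq expr → x = 0.001798; check Q = 0.172

x = 0.001798 M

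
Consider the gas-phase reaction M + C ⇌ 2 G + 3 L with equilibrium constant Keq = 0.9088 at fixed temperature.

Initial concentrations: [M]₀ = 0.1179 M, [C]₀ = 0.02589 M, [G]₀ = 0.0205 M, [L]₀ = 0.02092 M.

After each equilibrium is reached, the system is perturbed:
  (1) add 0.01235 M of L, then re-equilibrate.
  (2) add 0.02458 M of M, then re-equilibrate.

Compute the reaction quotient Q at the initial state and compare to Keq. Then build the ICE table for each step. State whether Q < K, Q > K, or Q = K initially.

Q₀ = 1.2605e-06; Q < K (proceeds forward)

Q₀ = 1.2605e-06 vs Keq = 0.9088 ⇒ Q<K, forward
Step 1:
                  M         C         G         L
  I          0.1179   0.02589    0.0205   0.02092
  C        -0.02583  -0.02583   0.05166   0.07749
  E         0.09207 5.9316e-05   0.07216   0.09841
  solve Keq expr → x = 0.02583; check Q = 0.9088
Then add 0.01235 M of L.
Step 2:
                  M         C         G         L
  I         0.09207 5.9316e-05   0.07216    0.1108
  C       2.4940e-05 2.4940e-05 -4.9880e-05 -7.4820e-05
  E         0.09209 8.4256e-05   0.07211    0.1107
  solve Keq expr → x = -2.4940e-05; check Q = 0.9088
Then add 0.02458 M of M.
Step 3:
                  M         C         G         L
  I          0.1167 8.4256e-05   0.07211    0.1107
  C       -1.7580e-05 -1.7580e-05 3.5161e-05 5.2741e-05
  E          0.1167 6.6676e-05   0.07215    0.1107
  solve Keq expr → x = 1.7580e-05; check Q = 0.9088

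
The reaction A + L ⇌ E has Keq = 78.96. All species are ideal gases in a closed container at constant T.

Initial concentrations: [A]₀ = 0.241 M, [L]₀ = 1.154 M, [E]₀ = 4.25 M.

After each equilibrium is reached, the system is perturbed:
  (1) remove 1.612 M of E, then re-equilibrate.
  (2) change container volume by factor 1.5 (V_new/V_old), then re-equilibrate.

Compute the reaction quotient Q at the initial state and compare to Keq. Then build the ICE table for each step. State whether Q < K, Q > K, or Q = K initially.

Q₀ = 15.28; Q < K (proceeds forward)

Q₀ = 15.28 vs Keq = 78.96 ⇒ Q<K, forward
Step 1:
                    A           L           E
  I             0.241       1.154        4.25
  C           -0.1832     -0.1832      0.1832
  E           0.05783      0.9708       4.433
  solve Keq expr → x = 0.1832; check Q = 78.96
Then remove 1.612 M of E.
Step 2:
                    A           L           E
  I           0.05783      0.9708       2.821
  C          -0.01999    -0.01999     0.01999
  E           0.03784      0.9508       2.841
  solve Keq expr → x = 0.01999; check Q = 78.96
Then change container volume by factor 1.5 (V_new/V_old).
Step 3:
                    A           L           E
  I           0.02523      0.6339       1.894
  C            0.0117      0.0117     -0.0117
  E           0.03693      0.6456       1.882
  solve Keq expr → x = -0.0117; check Q = 78.96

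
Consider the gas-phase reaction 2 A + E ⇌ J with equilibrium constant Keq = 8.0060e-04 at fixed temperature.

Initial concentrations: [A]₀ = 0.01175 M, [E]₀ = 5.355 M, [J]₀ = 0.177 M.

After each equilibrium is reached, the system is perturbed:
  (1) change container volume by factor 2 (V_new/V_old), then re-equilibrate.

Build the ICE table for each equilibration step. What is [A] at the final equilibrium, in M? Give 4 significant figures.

[A]_eq = 0.1827 M

Q₀ = 239.4 vs Keq = 8.0060e-04 ⇒ Q>K, reverse
Step 1:
                  A         E         J
  init      0.01175     5.355     0.177
  Δ          0.3528    0.1764   -0.1764
  eq         0.3646     5.531 5.8860e-04
  solve Keq expr → x = -0.1764; check Q = 8.0060e-04
Then change container volume by factor 2 (V_new/V_old).
Step 2:
                  A         E         J
  init       0.1823     2.766 2.9430e-04
  Δ       4.4073e-04 2.2036e-04 -2.2036e-04
  eq         0.1827     2.766 7.3937e-05
  solve Keq expr → x = -2.2036e-04; check Q = 8.0060e-04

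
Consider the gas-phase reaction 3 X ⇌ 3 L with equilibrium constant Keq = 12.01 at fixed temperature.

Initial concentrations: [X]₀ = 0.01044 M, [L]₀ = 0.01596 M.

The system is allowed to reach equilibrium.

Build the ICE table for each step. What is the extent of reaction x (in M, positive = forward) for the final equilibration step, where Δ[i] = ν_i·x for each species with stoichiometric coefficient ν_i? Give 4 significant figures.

Q₀ = 3.573 vs Keq = 12.01 ⇒ Q<K, forward
Step 1:
                   X          L
  Initial    0.01044    0.01596
  Change   -0.002416   0.002416
  Equil     0.008024    0.01838
  solve Keq expr → x = 8.0528e-04; check Q = 12.01

x = 8.0528e-04 M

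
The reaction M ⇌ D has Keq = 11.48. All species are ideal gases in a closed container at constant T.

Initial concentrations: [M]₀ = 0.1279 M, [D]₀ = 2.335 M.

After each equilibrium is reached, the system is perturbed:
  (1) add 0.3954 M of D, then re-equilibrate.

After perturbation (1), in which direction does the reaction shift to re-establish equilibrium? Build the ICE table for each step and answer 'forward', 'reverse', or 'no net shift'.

Q₀ = 18.26 vs Keq = 11.48 ⇒ Q>K, reverse
Step 1:
                   M          D
  init        0.1279      2.335
  Δ          0.06945   -0.06945
  eq          0.1973      2.266
  solve Keq expr → x = -0.06945; check Q = 11.48
Then add 0.3954 M of D.
Step 2:
                   M          D
  init        0.1973      2.661
  Δ          0.03168   -0.03168
  eq           0.229      2.629
  solve Keq expr → x = -0.03168; check Q = 11.48

Direction: reverse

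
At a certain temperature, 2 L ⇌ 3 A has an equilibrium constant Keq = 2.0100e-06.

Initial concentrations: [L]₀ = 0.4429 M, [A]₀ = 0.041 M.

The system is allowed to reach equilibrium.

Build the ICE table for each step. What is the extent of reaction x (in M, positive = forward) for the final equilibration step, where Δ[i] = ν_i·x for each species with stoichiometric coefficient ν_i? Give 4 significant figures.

x = -0.01114 M

Q₀ = 3.5135e-04 vs Keq = 2.0100e-06 ⇒ Q>K, reverse
Step 1:
                    L           A
  Initial      0.4429       0.041
  Change      0.02228    -0.03342
  Equil        0.4652    0.007577
  solve Keq expr → x = -0.01114; check Q = 2.0100e-06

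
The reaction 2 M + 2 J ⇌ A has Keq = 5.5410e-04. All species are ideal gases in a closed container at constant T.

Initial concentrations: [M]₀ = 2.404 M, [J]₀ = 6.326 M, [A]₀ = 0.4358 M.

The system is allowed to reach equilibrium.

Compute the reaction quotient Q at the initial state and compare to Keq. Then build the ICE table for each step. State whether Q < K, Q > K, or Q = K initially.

Q₀ = 0.001884 vs Keq = 5.5410e-04 ⇒ Q>K, reverse
Step 1:
                  M         J         A
  init        2.404     6.326    0.4358
  Δ          0.4551    0.4551   -0.2275
  eq          2.859     6.781    0.2083
  solve Keq expr → x = -0.2275; check Q = 5.5410e-04

Q₀ = 0.001884; Q > K (proceeds reverse)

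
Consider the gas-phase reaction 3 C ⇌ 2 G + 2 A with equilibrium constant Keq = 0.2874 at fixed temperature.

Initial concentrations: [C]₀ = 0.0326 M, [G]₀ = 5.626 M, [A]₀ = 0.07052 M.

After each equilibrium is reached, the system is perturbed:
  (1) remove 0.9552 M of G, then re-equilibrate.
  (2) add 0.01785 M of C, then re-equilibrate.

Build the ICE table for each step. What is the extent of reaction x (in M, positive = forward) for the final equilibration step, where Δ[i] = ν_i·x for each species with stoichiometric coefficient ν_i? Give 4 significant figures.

x = 5.2734e-04 M

Q₀ = 4543 vs Keq = 0.2874 ⇒ Q>K, reverse
Step 1:
                   C          G          A
  init        0.0326      5.626    0.07052
  Δ          0.09888   -0.06592   -0.06592
  eq          0.1315       5.56   0.004597
  solve Keq expr → x = -0.03296; check Q = 0.2874
Then remove 0.9552 M of G.
Step 2:
                   C          G          A
  init        0.1315      4.605   0.004597
  Δ        -0.001305 8.7009e-04 8.7009e-04
  eq          0.1302      4.606   0.005467
  solve Keq expr → x = 4.3505e-04; check Q = 0.2874
Then add 0.01785 M of C.
Step 3:
                   C          G          A
  init         0.148      4.606   0.005467
  Δ        -0.001582   0.001055   0.001055
  eq          0.1464      4.607   0.006522
  solve Keq expr → x = 5.2734e-04; check Q = 0.2874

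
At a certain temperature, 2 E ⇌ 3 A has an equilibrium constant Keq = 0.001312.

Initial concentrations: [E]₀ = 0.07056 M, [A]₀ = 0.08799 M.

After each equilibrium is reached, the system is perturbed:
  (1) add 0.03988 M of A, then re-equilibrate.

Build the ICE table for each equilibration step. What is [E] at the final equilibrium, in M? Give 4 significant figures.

Q₀ = 0.1368 vs Keq = 0.001312 ⇒ Q>K, reverse
Step 1:
                    E           A
  Initial     0.07056     0.08799
  Change      0.04168    -0.06252
  Equil        0.1122     0.02547
  solve Keq expr → x = -0.02084; check Q = 0.001312
Then add 0.03988 M of A.
Step 2:
                    E           A
  Initial      0.1122     0.06535
  Change      0.02422    -0.03634
  Equil        0.1365     0.02902
  solve Keq expr → x = -0.01211; check Q = 0.001312

[E]_eq = 0.1365 M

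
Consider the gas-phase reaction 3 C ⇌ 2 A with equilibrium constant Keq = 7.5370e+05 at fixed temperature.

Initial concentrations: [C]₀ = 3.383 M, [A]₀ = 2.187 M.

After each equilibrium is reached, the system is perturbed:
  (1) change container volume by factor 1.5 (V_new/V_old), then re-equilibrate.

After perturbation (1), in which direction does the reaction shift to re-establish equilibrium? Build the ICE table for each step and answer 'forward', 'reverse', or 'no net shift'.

Direction: reverse

Q₀ = 0.1235 vs Keq = 7.5370e+05 ⇒ Q<K, forward
Step 1:
                   C          A
  init         3.383      2.187
  Δ           -3.353      2.236
  eq         0.02961      4.423
  solve Keq expr → x = 1.118; check Q = 7.5370e+05
Then change container volume by factor 1.5 (V_new/V_old).
Step 2:
                   C          A
  init       0.01974      2.948
  Δ         0.002847  -0.001898
  eq         0.02258      2.946
  solve Keq expr → x = -9.4887e-04; check Q = 7.5370e+05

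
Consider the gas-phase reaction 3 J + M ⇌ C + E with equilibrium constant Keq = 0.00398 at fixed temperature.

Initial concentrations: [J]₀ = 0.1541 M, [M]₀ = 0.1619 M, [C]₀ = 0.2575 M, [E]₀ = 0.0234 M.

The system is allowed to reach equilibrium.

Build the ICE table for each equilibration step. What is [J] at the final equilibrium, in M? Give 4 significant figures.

Q₀ = 10.17 vs Keq = 0.00398 ⇒ Q>K, reverse
Step 1:
                   J          M          C          E
  init        0.1541     0.1619     0.2575     0.0234
  Δ          0.07009    0.02336   -0.02336   -0.02336
  eq          0.2242     0.1853     0.2341 3.5488e-05
  solve Keq expr → x = -0.02336; check Q = 0.00398

[J]_eq = 0.2242 M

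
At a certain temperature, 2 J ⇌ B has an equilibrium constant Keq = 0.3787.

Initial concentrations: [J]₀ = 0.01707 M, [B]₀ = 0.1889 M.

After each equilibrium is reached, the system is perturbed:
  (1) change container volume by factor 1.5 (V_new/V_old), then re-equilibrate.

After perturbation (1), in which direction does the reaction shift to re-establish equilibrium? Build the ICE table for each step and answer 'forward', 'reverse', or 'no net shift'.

Direction: reverse

Q₀ = 648.3 vs Keq = 0.3787 ⇒ Q>K, reverse
Step 1:
                    J           B
  I           0.01707      0.1889
  C            0.3011     -0.1506
  E            0.3182     0.03834
  solve Keq expr → x = -0.1506; check Q = 0.3787
Then change container volume by factor 1.5 (V_new/V_old).
Step 2:
                    J           B
  I            0.2121     0.02556
  C            0.0128   -0.006401
  E            0.2249     0.01916
  solve Keq expr → x = -0.006401; check Q = 0.3787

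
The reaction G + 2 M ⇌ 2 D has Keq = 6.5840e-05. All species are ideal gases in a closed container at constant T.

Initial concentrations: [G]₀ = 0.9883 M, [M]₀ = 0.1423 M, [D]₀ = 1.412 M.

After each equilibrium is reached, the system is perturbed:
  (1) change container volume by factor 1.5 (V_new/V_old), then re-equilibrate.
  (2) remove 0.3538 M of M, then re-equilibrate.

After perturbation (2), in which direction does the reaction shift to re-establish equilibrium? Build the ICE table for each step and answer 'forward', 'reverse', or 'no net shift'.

Direction: reverse

Q₀ = 99.63 vs Keq = 6.5840e-05 ⇒ Q>K, reverse
Step 1:
                    G           M           D
  init         0.9883      0.1423       1.412
  Δ            0.6979       1.396      -1.396
  eq            1.686       1.538     0.01621
  solve Keq expr → x = -0.6979; check Q = 6.5840e-05
Then change container volume by factor 1.5 (V_new/V_old).
Step 2:
                    G           M           D
  init          1.124       1.025      0.0108
  Δ        9.8093e-04    0.001962   -0.001962
  eq            1.125       1.027    0.008842
  solve Keq expr → x = -9.8093e-04; check Q = 6.5840e-05
Then remove 0.3538 M of M.
Step 3:
                    G           M           D
  init          1.125      0.6736    0.008842
  Δ          0.001508    0.003015   -0.003015
  eq            1.127      0.6766    0.005827
  solve Keq expr → x = -0.001508; check Q = 6.5840e-05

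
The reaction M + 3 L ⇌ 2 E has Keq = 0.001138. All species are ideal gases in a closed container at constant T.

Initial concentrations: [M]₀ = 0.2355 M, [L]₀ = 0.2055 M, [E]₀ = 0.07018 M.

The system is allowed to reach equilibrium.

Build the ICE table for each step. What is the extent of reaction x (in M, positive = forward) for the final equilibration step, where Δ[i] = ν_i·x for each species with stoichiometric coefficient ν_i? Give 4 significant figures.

x = -0.03361 M

Q₀ = 2.41 vs Keq = 0.001138 ⇒ Q>K, reverse
Step 1:
                  M         L         E
  I          0.2355    0.2055   0.07018
  C         0.03361    0.1008  -0.06721
  E          0.2691    0.3063  0.002967
  solve Keq expr → x = -0.03361; check Q = 0.001138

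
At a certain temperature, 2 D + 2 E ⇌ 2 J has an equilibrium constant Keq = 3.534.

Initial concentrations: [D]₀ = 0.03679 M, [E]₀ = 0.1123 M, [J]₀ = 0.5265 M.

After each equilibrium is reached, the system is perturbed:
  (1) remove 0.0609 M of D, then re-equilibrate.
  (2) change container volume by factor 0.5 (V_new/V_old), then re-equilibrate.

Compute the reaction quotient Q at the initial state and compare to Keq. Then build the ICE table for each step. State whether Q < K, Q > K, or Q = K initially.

Q₀ = 1.6240e+04; Q > K (proceeds reverse)

Q₀ = 1.6240e+04 vs Keq = 3.534 ⇒ Q>K, reverse
Step 1:
                   D          E          J
  I          0.03679     0.1123     0.5265
  C           0.2855     0.2855    -0.2855
  E           0.3223     0.3978      0.241
  solve Keq expr → x = -0.1427; check Q = 3.534
Then remove 0.0609 M of D.
Step 2:
                   D          E          J
  I           0.2614     0.3978      0.241
  C             0.02       0.02      -0.02
  E           0.2814     0.4178      0.221
  solve Keq expr → x = -0.01; check Q = 3.534
Then change container volume by factor 0.5 (V_new/V_old).
Step 3:
                   D          E          J
  I           0.5628     0.8356      0.442
  C          -0.1306    -0.1306     0.1306
  E           0.4321     0.7049     0.5727
  solve Keq expr → x = 0.06532; check Q = 3.534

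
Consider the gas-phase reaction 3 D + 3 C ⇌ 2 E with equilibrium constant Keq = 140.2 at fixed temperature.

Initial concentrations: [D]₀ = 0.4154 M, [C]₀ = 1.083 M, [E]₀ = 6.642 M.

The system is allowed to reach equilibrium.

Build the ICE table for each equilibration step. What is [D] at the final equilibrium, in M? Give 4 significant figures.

[D]_eq = 0.5524 M

Q₀ = 484.5 vs Keq = 140.2 ⇒ Q>K, reverse
Step 1:
                   D          C          E
  init        0.4154      1.083      6.642
  Δ            0.137      0.137   -0.09133
  eq          0.5524       1.22      6.551
  solve Keq expr → x = -0.04567; check Q = 140.2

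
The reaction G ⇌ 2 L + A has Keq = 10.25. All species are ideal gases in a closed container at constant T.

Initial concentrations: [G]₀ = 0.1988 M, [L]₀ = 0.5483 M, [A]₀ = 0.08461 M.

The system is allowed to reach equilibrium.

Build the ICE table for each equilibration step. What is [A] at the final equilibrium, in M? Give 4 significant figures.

Q₀ = 0.128 vs Keq = 10.25 ⇒ Q<K, forward
Step 1:
                  G         L         A
  I          0.1988    0.5483   0.08461
  C         -0.1779    0.3557    0.1779
  E         0.02093     0.904    0.2625
  solve Keq expr → x = 0.1779; check Q = 10.25

[A]_eq = 0.2625 M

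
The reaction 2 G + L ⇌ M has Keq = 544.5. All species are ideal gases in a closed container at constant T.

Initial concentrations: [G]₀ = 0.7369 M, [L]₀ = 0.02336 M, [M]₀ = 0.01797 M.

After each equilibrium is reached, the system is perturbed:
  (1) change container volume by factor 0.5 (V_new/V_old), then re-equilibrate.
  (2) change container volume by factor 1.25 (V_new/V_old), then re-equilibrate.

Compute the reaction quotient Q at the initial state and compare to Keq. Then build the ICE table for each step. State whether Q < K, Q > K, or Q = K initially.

Q₀ = 1.417; Q < K (proceeds forward)

Q₀ = 1.417 vs Keq = 544.5 ⇒ Q<K, forward
Step 1:
                  G         L         M
  Initial    0.7369   0.02336   0.01797
  Change    -0.0464   -0.0232    0.0232
  Equil      0.6905 1.5859e-04   0.04117
  solve Keq expr → x = 0.0232; check Q = 544.5
Then change container volume by factor 0.5 (V_new/V_old).
Step 2:
                  G         L         M
  Initial     1.381 3.1718e-04   0.08234
  Change  -4.7520e-04 -2.3760e-04 2.3760e-04
  Equil       1.381 7.9578e-05   0.08258
  solve Keq expr → x = 2.3760e-04; check Q = 544.5
Then change container volume by factor 1.25 (V_new/V_old).
Step 3:
                  G         L         M
  Initial     1.104 6.3663e-05   0.06606
  Change  7.1487e-05 3.5744e-05 -3.5744e-05
  Equil       1.104 9.9406e-05   0.06603
  solve Keq expr → x = -3.5744e-05; check Q = 544.5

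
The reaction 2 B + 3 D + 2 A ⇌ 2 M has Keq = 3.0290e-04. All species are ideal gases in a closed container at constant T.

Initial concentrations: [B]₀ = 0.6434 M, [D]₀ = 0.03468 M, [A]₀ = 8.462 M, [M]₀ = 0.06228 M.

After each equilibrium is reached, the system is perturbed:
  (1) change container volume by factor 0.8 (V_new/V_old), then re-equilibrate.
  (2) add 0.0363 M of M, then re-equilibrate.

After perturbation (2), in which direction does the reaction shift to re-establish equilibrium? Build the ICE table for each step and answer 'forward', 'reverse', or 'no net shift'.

Direction: reverse

Q₀ = 3.137 vs Keq = 3.0290e-04 ⇒ Q>K, reverse
Step 1:
                   B          D          A          M
  Initial     0.6434    0.03468      8.462    0.06228
  Change     0.05788    0.08681    0.05788   -0.05788
  Equil       0.7013     0.1215       8.52   0.004404
  solve Keq expr → x = -0.02894; check Q = 3.0290e-04
Then change container volume by factor 0.8 (V_new/V_old).
Step 2:
                   B          D          A          M
  Initial     0.8766     0.1519      10.65   0.005504
  Change   -0.003568  -0.005351  -0.003568   0.003568
  Equil        0.873     0.1465      10.65   0.009072
  solve Keq expr → x = 0.001784; check Q = 3.0290e-04
Then add 0.0363 M of M.
Step 3:
                   B          D          A          M
  Initial      0.873     0.1465      10.65    0.04537
  Change     0.03111    0.04666    0.03111   -0.03111
  Equil       0.9041     0.1932      10.68    0.01427
  solve Keq expr → x = -0.01555; check Q = 3.0290e-04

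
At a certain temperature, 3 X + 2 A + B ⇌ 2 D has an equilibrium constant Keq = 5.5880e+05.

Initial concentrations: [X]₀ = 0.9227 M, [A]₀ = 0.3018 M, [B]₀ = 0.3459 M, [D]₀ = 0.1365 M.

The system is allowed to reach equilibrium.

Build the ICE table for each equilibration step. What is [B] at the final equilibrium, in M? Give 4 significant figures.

Q₀ = 0.7528 vs Keq = 5.5880e+05 ⇒ Q<K, forward
Step 1:
                    X           A           B           D
  init         0.9227      0.3018      0.3459      0.1365
  Δ           -0.4467     -0.2978     -0.1489      0.2978
  eq            0.476    0.003986       0.197      0.4343
  solve Keq expr → x = 0.1489; check Q = 5.5880e+05

[B]_eq = 0.197 M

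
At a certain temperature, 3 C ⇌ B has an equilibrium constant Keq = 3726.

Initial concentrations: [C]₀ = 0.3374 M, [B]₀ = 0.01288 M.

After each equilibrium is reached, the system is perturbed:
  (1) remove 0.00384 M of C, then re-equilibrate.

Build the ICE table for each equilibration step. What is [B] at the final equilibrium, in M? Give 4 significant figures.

Q₀ = 0.3353 vs Keq = 3726 ⇒ Q<K, forward
Step 1:
                   C          B
  Initial     0.3374    0.01288
  Change      -0.306      0.102
  Equil      0.03136     0.1149
  solve Keq expr → x = 0.102; check Q = 3726
Then remove 0.00384 M of C.
Step 2:
                   C          B
  Initial    0.02752     0.1149
  Change    0.003727  -0.001242
  Equil      0.03124     0.1137
  solve Keq expr → x = -0.001242; check Q = 3726

[B]_eq = 0.1137 M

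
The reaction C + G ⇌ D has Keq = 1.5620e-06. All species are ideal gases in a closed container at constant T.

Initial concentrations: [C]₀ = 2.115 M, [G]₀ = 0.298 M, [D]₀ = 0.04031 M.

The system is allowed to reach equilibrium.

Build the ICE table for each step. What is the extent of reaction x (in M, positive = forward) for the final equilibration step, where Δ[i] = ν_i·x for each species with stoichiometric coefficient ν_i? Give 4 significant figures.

x = -0.04031 M

Q₀ = 0.06396 vs Keq = 1.5620e-06 ⇒ Q>K, reverse
Step 1:
                   C          G          D
  Initial      2.115      0.298    0.04031
  Change     0.04031    0.04031   -0.04031
  Equil        2.155     0.3383 1.1389e-06
  solve Keq expr → x = -0.04031; check Q = 1.5620e-06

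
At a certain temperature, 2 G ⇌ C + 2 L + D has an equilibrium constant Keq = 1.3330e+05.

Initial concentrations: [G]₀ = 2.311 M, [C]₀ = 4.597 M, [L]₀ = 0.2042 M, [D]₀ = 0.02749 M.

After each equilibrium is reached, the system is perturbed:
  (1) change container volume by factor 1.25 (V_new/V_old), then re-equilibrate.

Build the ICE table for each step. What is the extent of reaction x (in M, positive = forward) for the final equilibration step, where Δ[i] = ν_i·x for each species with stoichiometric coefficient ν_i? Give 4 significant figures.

x = 0.001408 M

Q₀ = 9.8664e-04 vs Keq = 1.3330e+05 ⇒ Q<K, forward
Step 1:
                  G         C         L         D
  Initial     2.311     4.597    0.2042   0.02749
  Change     -2.293     1.147     2.293     1.147
  Equil     0.01776     5.744     2.497     1.174
  solve Keq expr → x = 1.147; check Q = 1.3330e+05
Then change container volume by factor 1.25 (V_new/V_old).
Step 2:
                  G         C         L         D
  Initial   0.01421     4.595     1.998    0.9393
  Change  -0.002816  0.001408  0.002816  0.001408
  Equil     0.01139     4.596     2.001    0.9407
  solve Keq expr → x = 0.001408; check Q = 1.3330e+05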